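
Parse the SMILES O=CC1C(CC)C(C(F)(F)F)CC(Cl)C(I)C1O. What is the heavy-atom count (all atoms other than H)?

Every atom symbol written in the SMILES (organic subset) is one heavy atom; implicit H are not written.
Heavy atoms by element → C:11, Cl:1, F:3, I:1, O:2.
Total: 18.

18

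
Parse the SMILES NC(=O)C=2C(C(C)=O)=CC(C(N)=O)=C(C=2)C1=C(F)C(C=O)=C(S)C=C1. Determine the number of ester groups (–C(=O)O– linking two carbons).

Scan the SMILES for the ester motif — none present.
Groups that are present: 1 aldehyde, 2 amide, 1 ketone, 1 thiol.

0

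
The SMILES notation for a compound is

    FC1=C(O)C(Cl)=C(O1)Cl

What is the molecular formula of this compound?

C4HCl2FO2

Walk through each heavy atom and fill implicit hydrogens from standard valence (C 4, N 3, O 2, S 2, halogen 1):
  atom 1: F (halogen, monovalent) → 0 H
  atom 2: C, bond orders sum to 4 (valence 4) → 0 H
  atom 3: C, bond orders sum to 4 (valence 4) → 0 H
  atom 4: O, bond orders sum to 1 (valence 2) → 1 H
  atom 5: C, bond orders sum to 4 (valence 4) → 0 H
  atom 6: Cl (halogen, monovalent) → 0 H
  atom 7: C, bond orders sum to 4 (valence 4) → 0 H
  atom 8: O, bond orders sum to 2 (valence 2) → 0 H
  atom 9: Cl (halogen, monovalent) → 0 H
Totals → C:4, H:1, Cl:2, F:1, O:2.
In Hill order: C4HCl2FO2.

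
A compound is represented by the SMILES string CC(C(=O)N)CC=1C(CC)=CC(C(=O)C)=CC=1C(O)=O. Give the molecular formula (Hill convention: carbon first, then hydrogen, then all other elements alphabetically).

Walk through each heavy atom and fill implicit hydrogens from standard valence (C 4, N 3, O 2, S 2, halogen 1):
  atom 1: C, bond orders sum to 1 (valence 4) → 3 H
  atom 2: C, bond orders sum to 3 (valence 4) → 1 H
  atom 3: C, bond orders sum to 4 (valence 4) → 0 H
  atom 4: O, bond orders sum to 2 (valence 2) → 0 H
  atom 5: N, bond orders sum to 1 (valence 3) → 2 H
  atom 6: C, bond orders sum to 2 (valence 4) → 2 H
  atom 7: C, bond orders sum to 4 (valence 4) → 0 H
  atom 8: C, bond orders sum to 4 (valence 4) → 0 H
  atom 9: C, bond orders sum to 2 (valence 4) → 2 H
  atom 10: C, bond orders sum to 1 (valence 4) → 3 H
  atom 11: C, bond orders sum to 3 (valence 4) → 1 H
  atom 12: C, bond orders sum to 4 (valence 4) → 0 H
  atom 13: C, bond orders sum to 4 (valence 4) → 0 H
  atom 14: O, bond orders sum to 2 (valence 2) → 0 H
  atom 15: C, bond orders sum to 1 (valence 4) → 3 H
  atom 16: C, bond orders sum to 3 (valence 4) → 1 H
  atom 17: C, bond orders sum to 4 (valence 4) → 0 H
  atom 18: C, bond orders sum to 4 (valence 4) → 0 H
  atom 19: O, bond orders sum to 1 (valence 2) → 1 H
  atom 20: O, bond orders sum to 2 (valence 2) → 0 H
Totals → C:15, H:19, N:1, O:4.

C15H19NO4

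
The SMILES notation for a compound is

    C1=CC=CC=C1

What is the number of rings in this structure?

In SMILES, each pair of matching ring-closure digits denotes one ring-closing bond; the number of such bonds equals the number of independent rings.
Ring-closure bonds here: 1.

1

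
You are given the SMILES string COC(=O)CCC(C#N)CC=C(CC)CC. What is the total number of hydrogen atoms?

Walk through each heavy atom and fill implicit hydrogens from standard valence (C 4, N 3, O 2, S 2, halogen 1):
  atom 1: C, bond orders sum to 1 (valence 4) → 3 H
  atom 2: O, bond orders sum to 2 (valence 2) → 0 H
  atom 3: C, bond orders sum to 4 (valence 4) → 0 H
  atom 4: O, bond orders sum to 2 (valence 2) → 0 H
  atom 5: C, bond orders sum to 2 (valence 4) → 2 H
  atom 6: C, bond orders sum to 2 (valence 4) → 2 H
  atom 7: C, bond orders sum to 3 (valence 4) → 1 H
  atom 8: C, bond orders sum to 4 (valence 4) → 0 H
  atom 9: N, bond orders sum to 3 (valence 3) → 0 H
  atom 10: C, bond orders sum to 2 (valence 4) → 2 H
  atom 11: C, bond orders sum to 3 (valence 4) → 1 H
  atom 12: C, bond orders sum to 4 (valence 4) → 0 H
  atom 13: C, bond orders sum to 2 (valence 4) → 2 H
  atom 14: C, bond orders sum to 1 (valence 4) → 3 H
  atom 15: C, bond orders sum to 2 (valence 4) → 2 H
  atom 16: C, bond orders sum to 1 (valence 4) → 3 H
Total hydrogens: 21.

21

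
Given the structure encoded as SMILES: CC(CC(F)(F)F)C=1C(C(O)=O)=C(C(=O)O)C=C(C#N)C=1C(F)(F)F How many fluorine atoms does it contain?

6

Scan the SMILES for F atoms (remember two-letter symbols like Cl and Br are single atoms).
Fluorine count: 6.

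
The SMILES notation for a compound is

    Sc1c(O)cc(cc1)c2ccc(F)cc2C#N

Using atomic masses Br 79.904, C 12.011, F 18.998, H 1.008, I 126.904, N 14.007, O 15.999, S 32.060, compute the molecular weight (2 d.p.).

First, the molecular formula is C13H8FNOS (counting implicit H from valence).
  C: 13 × 12.011 = 156.143
  F: 1 × 18.998 = 18.998
  H: 8 × 1.008 = 8.064
  N: 1 × 14.007 = 14.007
  O: 1 × 15.999 = 15.999
  S: 1 × 32.060 = 32.060
Sum: 13×12.011 + 1×18.998 + 8×1.008 + 1×14.007 + 1×15.999 + 1×32.060 = 245.271 → 245.27 g/mol.

245.27 g/mol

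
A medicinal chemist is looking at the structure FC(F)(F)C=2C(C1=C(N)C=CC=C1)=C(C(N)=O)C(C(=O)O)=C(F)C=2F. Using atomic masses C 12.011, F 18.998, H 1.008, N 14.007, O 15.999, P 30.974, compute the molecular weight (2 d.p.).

First, the molecular formula is C15H9F5N2O3 (counting implicit H from valence).
  C: 15 × 12.011 = 180.165
  F: 5 × 18.998 = 94.990
  H: 9 × 1.008 = 9.072
  N: 2 × 14.007 = 28.014
  O: 3 × 15.999 = 47.997
Sum: 15×12.011 + 5×18.998 + 9×1.008 + 2×14.007 + 3×15.999 = 360.238 → 360.24 g/mol.

360.24 g/mol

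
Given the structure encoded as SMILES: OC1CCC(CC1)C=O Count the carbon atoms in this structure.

Count every carbon token in the SMILES (each C, including those in ring-closure positions and inside branches).
Carbon count: 7.

7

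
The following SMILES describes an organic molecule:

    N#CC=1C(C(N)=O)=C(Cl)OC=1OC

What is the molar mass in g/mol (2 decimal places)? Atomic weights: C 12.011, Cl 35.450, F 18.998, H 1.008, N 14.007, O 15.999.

200.58 g/mol

First, the molecular formula is C7H5ClN2O3 (counting implicit H from valence).
  C: 7 × 12.011 = 84.077
  Cl: 1 × 35.450 = 35.450
  H: 5 × 1.008 = 5.040
  N: 2 × 14.007 = 28.014
  O: 3 × 15.999 = 47.997
Sum: 7×12.011 + 1×35.450 + 5×1.008 + 2×14.007 + 3×15.999 = 200.578 → 200.58 g/mol.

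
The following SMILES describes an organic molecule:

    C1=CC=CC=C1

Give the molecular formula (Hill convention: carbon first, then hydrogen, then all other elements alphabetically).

Walk through each heavy atom and fill implicit hydrogens from standard valence (C 4, N 3, O 2, S 2, halogen 1):
  atom 1: C, bond orders sum to 3 (valence 4) → 1 H
  atom 2: C, bond orders sum to 3 (valence 4) → 1 H
  atom 3: C, bond orders sum to 3 (valence 4) → 1 H
  atom 4: C, bond orders sum to 3 (valence 4) → 1 H
  atom 5: C, bond orders sum to 3 (valence 4) → 1 H
  atom 6: C, bond orders sum to 3 (valence 4) → 1 H
Totals → C:6, H:6.

C6H6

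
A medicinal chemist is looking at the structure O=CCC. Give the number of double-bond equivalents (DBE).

1

Degree of unsaturation = (number of rings) + (number of π bonds).
Ring closures in the SMILES: 0.
π bonds: 1 double bond (each 1 DoU) → 1 DoU from unsaturation.
Total DoU = 0 + 1 = 1.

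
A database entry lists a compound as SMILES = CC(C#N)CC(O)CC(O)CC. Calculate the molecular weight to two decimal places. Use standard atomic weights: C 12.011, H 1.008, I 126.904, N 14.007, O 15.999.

First, the molecular formula is C9H17NO2 (counting implicit H from valence).
  C: 9 × 12.011 = 108.099
  H: 17 × 1.008 = 17.136
  N: 1 × 14.007 = 14.007
  O: 2 × 15.999 = 31.998
Sum: 9×12.011 + 17×1.008 + 1×14.007 + 2×15.999 = 171.240 → 171.24 g/mol.

171.24 g/mol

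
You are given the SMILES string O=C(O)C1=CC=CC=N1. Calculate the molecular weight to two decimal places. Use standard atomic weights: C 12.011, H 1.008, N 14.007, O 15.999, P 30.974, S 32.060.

123.11 g/mol

First, the molecular formula is C6H5NO2 (counting implicit H from valence).
  C: 6 × 12.011 = 72.066
  H: 5 × 1.008 = 5.040
  N: 1 × 14.007 = 14.007
  O: 2 × 15.999 = 31.998
Sum: 6×12.011 + 5×1.008 + 1×14.007 + 2×15.999 = 123.111 → 123.11 g/mol.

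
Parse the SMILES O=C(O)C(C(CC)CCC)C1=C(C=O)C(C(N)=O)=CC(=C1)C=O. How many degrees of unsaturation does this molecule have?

Degree of unsaturation = (number of rings) + (number of π bonds).
Ring closures in the SMILES: 1.
π bonds: 7 double bonds (each 1 DoU) → 7 DoU from unsaturation.
Total DoU = 1 + 7 = 8.

8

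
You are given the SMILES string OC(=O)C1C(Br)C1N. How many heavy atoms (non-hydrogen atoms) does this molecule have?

8

Every atom symbol written in the SMILES (organic subset) is one heavy atom; implicit H are not written.
Heavy atoms by element → Br:1, C:4, N:1, O:2.
Total: 8.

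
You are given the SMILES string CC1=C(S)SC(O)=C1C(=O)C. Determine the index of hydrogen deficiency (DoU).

Degree of unsaturation = (number of rings) + (number of π bonds).
Ring closures in the SMILES: 1.
π bonds: 3 double bonds (each 1 DoU) → 3 DoU from unsaturation.
Total DoU = 1 + 3 = 4.

4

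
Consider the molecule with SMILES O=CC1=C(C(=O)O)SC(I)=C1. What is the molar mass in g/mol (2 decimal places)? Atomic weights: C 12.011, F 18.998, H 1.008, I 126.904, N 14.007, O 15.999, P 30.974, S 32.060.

First, the molecular formula is C6H3IO3S (counting implicit H from valence).
  C: 6 × 12.011 = 72.066
  H: 3 × 1.008 = 3.024
  I: 1 × 126.904 = 126.904
  O: 3 × 15.999 = 47.997
  S: 1 × 32.060 = 32.060
Sum: 6×12.011 + 3×1.008 + 1×126.904 + 3×15.999 + 1×32.060 = 282.051 → 282.05 g/mol.

282.05 g/mol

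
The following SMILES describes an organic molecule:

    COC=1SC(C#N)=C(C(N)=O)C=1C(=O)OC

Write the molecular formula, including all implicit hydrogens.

C9H8N2O4S

Walk through each heavy atom and fill implicit hydrogens from standard valence (C 4, N 3, O 2, S 2, halogen 1):
  atom 1: C, bond orders sum to 1 (valence 4) → 3 H
  atom 2: O, bond orders sum to 2 (valence 2) → 0 H
  atom 3: C, bond orders sum to 4 (valence 4) → 0 H
  atom 4: S, bond orders sum to 2 (valence 2) → 0 H
  atom 5: C, bond orders sum to 4 (valence 4) → 0 H
  atom 6: C, bond orders sum to 4 (valence 4) → 0 H
  atom 7: N, bond orders sum to 3 (valence 3) → 0 H
  atom 8: C, bond orders sum to 4 (valence 4) → 0 H
  atom 9: C, bond orders sum to 4 (valence 4) → 0 H
  atom 10: N, bond orders sum to 1 (valence 3) → 2 H
  atom 11: O, bond orders sum to 2 (valence 2) → 0 H
  atom 12: C, bond orders sum to 4 (valence 4) → 0 H
  atom 13: C, bond orders sum to 4 (valence 4) → 0 H
  atom 14: O, bond orders sum to 2 (valence 2) → 0 H
  atom 15: O, bond orders sum to 2 (valence 2) → 0 H
  atom 16: C, bond orders sum to 1 (valence 4) → 3 H
Totals → C:9, H:8, N:2, O:4, S:1.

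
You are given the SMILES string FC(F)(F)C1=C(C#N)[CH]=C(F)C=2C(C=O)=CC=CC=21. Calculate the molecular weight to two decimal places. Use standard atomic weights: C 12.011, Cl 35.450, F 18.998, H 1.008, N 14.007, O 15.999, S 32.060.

First, the molecular formula is C13H5F4NO (counting implicit H from valence).
  C: 13 × 12.011 = 156.143
  F: 4 × 18.998 = 75.992
  H: 5 × 1.008 = 5.040
  N: 1 × 14.007 = 14.007
  O: 1 × 15.999 = 15.999
Sum: 13×12.011 + 4×18.998 + 5×1.008 + 1×14.007 + 1×15.999 = 267.181 → 267.18 g/mol.

267.18 g/mol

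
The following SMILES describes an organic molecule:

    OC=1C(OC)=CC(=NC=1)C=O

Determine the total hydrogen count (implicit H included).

Walk through each heavy atom and fill implicit hydrogens from standard valence (C 4, N 3, O 2, S 2, halogen 1):
  atom 1: O, bond orders sum to 1 (valence 2) → 1 H
  atom 2: C, bond orders sum to 4 (valence 4) → 0 H
  atom 3: C, bond orders sum to 4 (valence 4) → 0 H
  atom 4: O, bond orders sum to 2 (valence 2) → 0 H
  atom 5: C, bond orders sum to 1 (valence 4) → 3 H
  atom 6: C, bond orders sum to 3 (valence 4) → 1 H
  atom 7: C, bond orders sum to 4 (valence 4) → 0 H
  atom 8: N, bond orders sum to 3 (valence 3) → 0 H
  atom 9: C, bond orders sum to 3 (valence 4) → 1 H
  atom 10: C, bond orders sum to 3 (valence 4) → 1 H
  atom 11: O, bond orders sum to 2 (valence 2) → 0 H
Total hydrogens: 7.

7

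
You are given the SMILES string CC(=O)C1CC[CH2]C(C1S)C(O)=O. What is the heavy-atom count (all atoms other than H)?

Every atom symbol written in the SMILES (organic subset) is one heavy atom; implicit H are not written.
Heavy atoms by element → C:9, O:3, S:1.
Total: 13.

13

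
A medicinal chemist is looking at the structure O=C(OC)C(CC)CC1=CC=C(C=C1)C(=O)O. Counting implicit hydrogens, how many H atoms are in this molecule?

Walk through each heavy atom and fill implicit hydrogens from standard valence (C 4, N 3, O 2, S 2, halogen 1):
  atom 1: O, bond orders sum to 2 (valence 2) → 0 H
  atom 2: C, bond orders sum to 4 (valence 4) → 0 H
  atom 3: O, bond orders sum to 2 (valence 2) → 0 H
  atom 4: C, bond orders sum to 1 (valence 4) → 3 H
  atom 5: C, bond orders sum to 3 (valence 4) → 1 H
  atom 6: C, bond orders sum to 2 (valence 4) → 2 H
  atom 7: C, bond orders sum to 1 (valence 4) → 3 H
  atom 8: C, bond orders sum to 2 (valence 4) → 2 H
  atom 9: C, bond orders sum to 4 (valence 4) → 0 H
  atom 10: C, bond orders sum to 3 (valence 4) → 1 H
  atom 11: C, bond orders sum to 3 (valence 4) → 1 H
  atom 12: C, bond orders sum to 4 (valence 4) → 0 H
  atom 13: C, bond orders sum to 3 (valence 4) → 1 H
  atom 14: C, bond orders sum to 3 (valence 4) → 1 H
  atom 15: C, bond orders sum to 4 (valence 4) → 0 H
  atom 16: O, bond orders sum to 2 (valence 2) → 0 H
  atom 17: O, bond orders sum to 1 (valence 2) → 1 H
Total hydrogens: 16.

16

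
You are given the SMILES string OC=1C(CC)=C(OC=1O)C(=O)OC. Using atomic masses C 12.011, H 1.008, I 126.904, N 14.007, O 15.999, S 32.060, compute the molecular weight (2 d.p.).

First, the molecular formula is C8H10O5 (counting implicit H from valence).
  C: 8 × 12.011 = 96.088
  H: 10 × 1.008 = 10.080
  O: 5 × 15.999 = 79.995
Sum: 8×12.011 + 10×1.008 + 5×15.999 = 186.163 → 186.16 g/mol.

186.16 g/mol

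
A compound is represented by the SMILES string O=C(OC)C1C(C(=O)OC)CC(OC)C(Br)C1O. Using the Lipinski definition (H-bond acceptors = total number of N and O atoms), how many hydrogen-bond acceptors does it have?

N atoms: 0; O atoms: 6.
Lipinski HBA = 0 + 6 = 6.

6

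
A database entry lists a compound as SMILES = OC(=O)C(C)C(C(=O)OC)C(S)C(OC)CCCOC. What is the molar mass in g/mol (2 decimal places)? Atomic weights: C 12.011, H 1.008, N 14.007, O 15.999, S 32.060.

First, the molecular formula is C13H24O6S (counting implicit H from valence).
  C: 13 × 12.011 = 156.143
  H: 24 × 1.008 = 24.192
  O: 6 × 15.999 = 95.994
  S: 1 × 32.060 = 32.060
Sum: 13×12.011 + 24×1.008 + 6×15.999 + 1×32.060 = 308.389 → 308.39 g/mol.

308.39 g/mol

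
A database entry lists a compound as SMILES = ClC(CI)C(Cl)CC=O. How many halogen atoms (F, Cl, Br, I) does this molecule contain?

3

Halogen atoms appear at heavy-atom positions 1, 4, 6 (2×Cl, 1×I).
Other groups present: 1 aldehyde.
Halogen count: 3.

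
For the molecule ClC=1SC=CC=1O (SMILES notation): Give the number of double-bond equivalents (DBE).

Molecular formula: C4H3ClOS.
DoU = (2C + 2 + N − H − X) / 2, where X is the halogen count and O/S are ignored.
    = (2·4 + 2 + 0 − 3 − 1) / 2 = 6 / 2 = 3.

3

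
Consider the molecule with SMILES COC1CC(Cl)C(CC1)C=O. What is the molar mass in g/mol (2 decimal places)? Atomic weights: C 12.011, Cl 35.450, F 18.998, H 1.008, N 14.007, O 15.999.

First, the molecular formula is C8H13ClO2 (counting implicit H from valence).
  C: 8 × 12.011 = 96.088
  Cl: 1 × 35.450 = 35.450
  H: 13 × 1.008 = 13.104
  O: 2 × 15.999 = 31.998
Sum: 8×12.011 + 1×35.450 + 13×1.008 + 2×15.999 = 176.640 → 176.64 g/mol.

176.64 g/mol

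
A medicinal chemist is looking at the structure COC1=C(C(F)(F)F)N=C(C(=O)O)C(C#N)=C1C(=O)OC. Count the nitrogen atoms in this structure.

Scan the SMILES for N atoms (remember two-letter symbols like Cl and Br are single atoms).
Nitrogen count: 2.

2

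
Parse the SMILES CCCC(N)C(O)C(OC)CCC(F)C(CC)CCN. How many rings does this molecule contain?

0

In SMILES, each pair of matching ring-closure digits denotes one ring-closing bond; the number of such bonds equals the number of independent rings.
Ring-closure bonds here: 0.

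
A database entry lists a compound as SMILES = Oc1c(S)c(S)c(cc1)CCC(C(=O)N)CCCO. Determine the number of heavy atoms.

Every atom symbol written in the SMILES (organic subset) is one heavy atom; implicit H are not written.
Heavy atoms by element → C:13, N:1, O:3, S:2.
Total: 19.

19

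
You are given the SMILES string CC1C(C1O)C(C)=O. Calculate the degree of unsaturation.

2

Degree of unsaturation = (number of rings) + (number of π bonds).
Ring closures in the SMILES: 1.
π bonds: 1 double bond (each 1 DoU) → 1 DoU from unsaturation.
Total DoU = 1 + 1 = 2.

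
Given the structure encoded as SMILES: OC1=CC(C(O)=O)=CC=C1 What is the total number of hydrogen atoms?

Walk through each heavy atom and fill implicit hydrogens from standard valence (C 4, N 3, O 2, S 2, halogen 1):
  atom 1: O, bond orders sum to 1 (valence 2) → 1 H
  atom 2: C, bond orders sum to 4 (valence 4) → 0 H
  atom 3: C, bond orders sum to 3 (valence 4) → 1 H
  atom 4: C, bond orders sum to 4 (valence 4) → 0 H
  atom 5: C, bond orders sum to 4 (valence 4) → 0 H
  atom 6: O, bond orders sum to 1 (valence 2) → 1 H
  atom 7: O, bond orders sum to 2 (valence 2) → 0 H
  atom 8: C, bond orders sum to 3 (valence 4) → 1 H
  atom 9: C, bond orders sum to 3 (valence 4) → 1 H
  atom 10: C, bond orders sum to 3 (valence 4) → 1 H
Total hydrogens: 6.

6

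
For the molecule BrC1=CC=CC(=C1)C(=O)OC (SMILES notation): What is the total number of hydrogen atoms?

Walk through each heavy atom and fill implicit hydrogens from standard valence (C 4, N 3, O 2, S 2, halogen 1):
  atom 1: Br (halogen, monovalent) → 0 H
  atom 2: C, bond orders sum to 4 (valence 4) → 0 H
  atom 3: C, bond orders sum to 3 (valence 4) → 1 H
  atom 4: C, bond orders sum to 3 (valence 4) → 1 H
  atom 5: C, bond orders sum to 3 (valence 4) → 1 H
  atom 6: C, bond orders sum to 4 (valence 4) → 0 H
  atom 7: C, bond orders sum to 3 (valence 4) → 1 H
  atom 8: C, bond orders sum to 4 (valence 4) → 0 H
  atom 9: O, bond orders sum to 2 (valence 2) → 0 H
  atom 10: O, bond orders sum to 2 (valence 2) → 0 H
  atom 11: C, bond orders sum to 1 (valence 4) → 3 H
Total hydrogens: 7.

7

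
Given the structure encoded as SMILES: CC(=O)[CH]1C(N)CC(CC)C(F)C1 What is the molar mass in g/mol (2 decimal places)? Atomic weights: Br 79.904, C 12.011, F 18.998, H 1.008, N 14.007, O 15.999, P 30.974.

First, the molecular formula is C10H18FNO (counting implicit H from valence).
  C: 10 × 12.011 = 120.110
  F: 1 × 18.998 = 18.998
  H: 18 × 1.008 = 18.144
  N: 1 × 14.007 = 14.007
  O: 1 × 15.999 = 15.999
Sum: 10×12.011 + 1×18.998 + 18×1.008 + 1×14.007 + 1×15.999 = 187.258 → 187.26 g/mol.

187.26 g/mol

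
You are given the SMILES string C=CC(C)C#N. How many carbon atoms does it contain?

Count every carbon token in the SMILES (each C, including those in ring-closure positions and inside branches).
Carbon count: 5.

5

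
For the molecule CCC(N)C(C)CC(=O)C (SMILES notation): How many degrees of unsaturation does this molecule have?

1

Degree of unsaturation = (number of rings) + (number of π bonds).
Ring closures in the SMILES: 0.
π bonds: 1 double bond (each 1 DoU) → 1 DoU from unsaturation.
Total DoU = 0 + 1 = 1.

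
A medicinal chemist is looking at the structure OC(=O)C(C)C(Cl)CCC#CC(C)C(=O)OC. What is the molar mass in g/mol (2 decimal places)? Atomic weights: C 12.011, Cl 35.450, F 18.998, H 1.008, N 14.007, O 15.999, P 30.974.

First, the molecular formula is C12H17ClO4 (counting implicit H from valence).
  C: 12 × 12.011 = 144.132
  Cl: 1 × 35.450 = 35.450
  H: 17 × 1.008 = 17.136
  O: 4 × 15.999 = 63.996
Sum: 12×12.011 + 1×35.450 + 17×1.008 + 4×15.999 = 260.714 → 260.71 g/mol.

260.71 g/mol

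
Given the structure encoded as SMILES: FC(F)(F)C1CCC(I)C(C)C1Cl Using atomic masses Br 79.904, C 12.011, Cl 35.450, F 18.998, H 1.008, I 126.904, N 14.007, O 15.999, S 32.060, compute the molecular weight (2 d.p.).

326.52 g/mol

First, the molecular formula is C8H11ClF3I (counting implicit H from valence).
  C: 8 × 12.011 = 96.088
  Cl: 1 × 35.450 = 35.450
  F: 3 × 18.998 = 56.994
  H: 11 × 1.008 = 11.088
  I: 1 × 126.904 = 126.904
Sum: 8×12.011 + 1×35.450 + 3×18.998 + 11×1.008 + 1×126.904 = 326.524 → 326.52 g/mol.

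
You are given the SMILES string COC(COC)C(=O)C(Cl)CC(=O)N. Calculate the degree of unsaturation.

2

Molecular formula: C8H14ClNO4.
DoU = (2C + 2 + N − H − X) / 2, where X is the halogen count and O/S are ignored.
    = (2·8 + 2 + 1 − 14 − 1) / 2 = 4 / 2 = 2.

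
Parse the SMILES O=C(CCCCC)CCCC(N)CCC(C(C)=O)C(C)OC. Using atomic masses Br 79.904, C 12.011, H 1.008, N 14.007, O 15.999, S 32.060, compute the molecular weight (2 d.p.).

313.48 g/mol

First, the molecular formula is C18H35NO3 (counting implicit H from valence).
  C: 18 × 12.011 = 216.198
  H: 35 × 1.008 = 35.280
  N: 1 × 14.007 = 14.007
  O: 3 × 15.999 = 47.997
Sum: 18×12.011 + 35×1.008 + 1×14.007 + 3×15.999 = 313.482 → 313.48 g/mol.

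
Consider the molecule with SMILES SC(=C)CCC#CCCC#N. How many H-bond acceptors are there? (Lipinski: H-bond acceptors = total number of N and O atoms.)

N atoms: 1; O atoms: 0.
Lipinski HBA = 1 + 0 = 1.

1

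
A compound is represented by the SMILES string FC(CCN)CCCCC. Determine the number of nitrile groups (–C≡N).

Scan the SMILES for the nitrile motif — none present.
Groups that are present: 1 primary amine.

0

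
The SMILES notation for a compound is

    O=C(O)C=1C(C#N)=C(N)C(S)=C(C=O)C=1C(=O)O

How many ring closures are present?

In SMILES, each pair of matching ring-closure digits denotes one ring-closing bond; the number of such bonds equals the number of independent rings.
Ring-closure bonds here: 1.

1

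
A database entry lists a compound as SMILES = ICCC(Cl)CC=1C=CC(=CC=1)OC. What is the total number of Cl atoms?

Scan the SMILES for Cl atoms (remember two-letter symbols like Cl and Br are single atoms).
Chlorine count: 1.

1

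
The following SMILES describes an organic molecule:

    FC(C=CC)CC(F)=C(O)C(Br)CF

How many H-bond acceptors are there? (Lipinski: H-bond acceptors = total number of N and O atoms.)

N atoms: 0; O atoms: 1.
Lipinski HBA = 0 + 1 = 1.

1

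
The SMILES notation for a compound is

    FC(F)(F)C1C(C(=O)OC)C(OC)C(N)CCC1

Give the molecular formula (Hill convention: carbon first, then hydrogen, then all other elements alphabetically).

C11H18F3NO3

Walk through each heavy atom and fill implicit hydrogens from standard valence (C 4, N 3, O 2, S 2, halogen 1):
  atom 1: F (halogen, monovalent) → 0 H
  atom 2: C, bond orders sum to 4 (valence 4) → 0 H
  atom 3: F (halogen, monovalent) → 0 H
  atom 4: F (halogen, monovalent) → 0 H
  atom 5: C, bond orders sum to 3 (valence 4) → 1 H
  atom 6: C, bond orders sum to 3 (valence 4) → 1 H
  atom 7: C, bond orders sum to 4 (valence 4) → 0 H
  atom 8: O, bond orders sum to 2 (valence 2) → 0 H
  atom 9: O, bond orders sum to 2 (valence 2) → 0 H
  atom 10: C, bond orders sum to 1 (valence 4) → 3 H
  atom 11: C, bond orders sum to 3 (valence 4) → 1 H
  atom 12: O, bond orders sum to 2 (valence 2) → 0 H
  atom 13: C, bond orders sum to 1 (valence 4) → 3 H
  atom 14: C, bond orders sum to 3 (valence 4) → 1 H
  atom 15: N, bond orders sum to 1 (valence 3) → 2 H
  atom 16: C, bond orders sum to 2 (valence 4) → 2 H
  atom 17: C, bond orders sum to 2 (valence 4) → 2 H
  atom 18: C, bond orders sum to 2 (valence 4) → 2 H
Totals → C:11, H:18, F:3, N:1, O:3.
In Hill order: C11H18F3NO3.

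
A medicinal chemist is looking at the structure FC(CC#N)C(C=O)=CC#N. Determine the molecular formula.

C7H5FN2O

Walk through each heavy atom and fill implicit hydrogens from standard valence (C 4, N 3, O 2, S 2, halogen 1):
  atom 1: F (halogen, monovalent) → 0 H
  atom 2: C, bond orders sum to 3 (valence 4) → 1 H
  atom 3: C, bond orders sum to 2 (valence 4) → 2 H
  atom 4: C, bond orders sum to 4 (valence 4) → 0 H
  atom 5: N, bond orders sum to 3 (valence 3) → 0 H
  atom 6: C, bond orders sum to 4 (valence 4) → 0 H
  atom 7: C, bond orders sum to 3 (valence 4) → 1 H
  atom 8: O, bond orders sum to 2 (valence 2) → 0 H
  atom 9: C, bond orders sum to 3 (valence 4) → 1 H
  atom 10: C, bond orders sum to 4 (valence 4) → 0 H
  atom 11: N, bond orders sum to 3 (valence 3) → 0 H
Totals → C:7, H:5, F:1, N:2, O:1.
In Hill order: C7H5FN2O.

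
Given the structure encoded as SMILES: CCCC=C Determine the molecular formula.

C5H10

Walk through each heavy atom and fill implicit hydrogens from standard valence (C 4, N 3, O 2, S 2, halogen 1):
  atom 1: C, bond orders sum to 1 (valence 4) → 3 H
  atom 2: C, bond orders sum to 2 (valence 4) → 2 H
  atom 3: C, bond orders sum to 2 (valence 4) → 2 H
  atom 4: C, bond orders sum to 3 (valence 4) → 1 H
  atom 5: C, bond orders sum to 2 (valence 4) → 2 H
Totals → C:5, H:10.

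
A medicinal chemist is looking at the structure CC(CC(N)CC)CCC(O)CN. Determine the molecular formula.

Walk through each heavy atom and fill implicit hydrogens from standard valence (C 4, N 3, O 2, S 2, halogen 1):
  atom 1: C, bond orders sum to 1 (valence 4) → 3 H
  atom 2: C, bond orders sum to 3 (valence 4) → 1 H
  atom 3: C, bond orders sum to 2 (valence 4) → 2 H
  atom 4: C, bond orders sum to 3 (valence 4) → 1 H
  atom 5: N, bond orders sum to 1 (valence 3) → 2 H
  atom 6: C, bond orders sum to 2 (valence 4) → 2 H
  atom 7: C, bond orders sum to 1 (valence 4) → 3 H
  atom 8: C, bond orders sum to 2 (valence 4) → 2 H
  atom 9: C, bond orders sum to 2 (valence 4) → 2 H
  atom 10: C, bond orders sum to 3 (valence 4) → 1 H
  atom 11: O, bond orders sum to 1 (valence 2) → 1 H
  atom 12: C, bond orders sum to 2 (valence 4) → 2 H
  atom 13: N, bond orders sum to 1 (valence 3) → 2 H
Totals → C:10, H:24, N:2, O:1.

C10H24N2O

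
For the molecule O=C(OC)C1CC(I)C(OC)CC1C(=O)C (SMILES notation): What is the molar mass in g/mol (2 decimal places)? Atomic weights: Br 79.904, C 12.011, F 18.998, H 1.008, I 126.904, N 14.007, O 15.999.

340.16 g/mol

First, the molecular formula is C11H17IO4 (counting implicit H from valence).
  C: 11 × 12.011 = 132.121
  H: 17 × 1.008 = 17.136
  I: 1 × 126.904 = 126.904
  O: 4 × 15.999 = 63.996
Sum: 11×12.011 + 17×1.008 + 1×126.904 + 4×15.999 = 340.157 → 340.16 g/mol.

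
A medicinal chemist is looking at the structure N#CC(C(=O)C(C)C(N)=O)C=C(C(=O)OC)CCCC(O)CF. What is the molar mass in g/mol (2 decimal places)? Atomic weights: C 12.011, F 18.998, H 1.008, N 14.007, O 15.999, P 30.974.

328.34 g/mol

First, the molecular formula is C15H21FN2O5 (counting implicit H from valence).
  C: 15 × 12.011 = 180.165
  F: 1 × 18.998 = 18.998
  H: 21 × 1.008 = 21.168
  N: 2 × 14.007 = 28.014
  O: 5 × 15.999 = 79.995
Sum: 15×12.011 + 1×18.998 + 21×1.008 + 2×14.007 + 5×15.999 = 328.340 → 328.34 g/mol.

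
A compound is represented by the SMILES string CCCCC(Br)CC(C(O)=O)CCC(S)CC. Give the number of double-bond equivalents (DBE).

1

Degree of unsaturation = (number of rings) + (number of π bonds).
Ring closures in the SMILES: 0.
π bonds: 1 double bond (each 1 DoU) → 1 DoU from unsaturation.
Total DoU = 0 + 1 = 1.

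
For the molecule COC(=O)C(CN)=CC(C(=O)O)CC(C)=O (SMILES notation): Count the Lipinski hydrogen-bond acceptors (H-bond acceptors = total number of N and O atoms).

N atoms: 1; O atoms: 5.
Lipinski HBA = 1 + 5 = 6.

6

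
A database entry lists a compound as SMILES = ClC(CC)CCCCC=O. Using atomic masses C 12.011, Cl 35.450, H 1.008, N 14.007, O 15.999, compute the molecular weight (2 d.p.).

162.66 g/mol

First, the molecular formula is C8H15ClO (counting implicit H from valence).
  C: 8 × 12.011 = 96.088
  Cl: 1 × 35.450 = 35.450
  H: 15 × 1.008 = 15.120
  O: 1 × 15.999 = 15.999
Sum: 8×12.011 + 1×35.450 + 15×1.008 + 1×15.999 = 162.657 → 162.66 g/mol.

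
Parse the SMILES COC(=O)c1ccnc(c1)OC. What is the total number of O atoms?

Scan the SMILES for O atoms (remember two-letter symbols like Cl and Br are single atoms).
Oxygen count: 3.

3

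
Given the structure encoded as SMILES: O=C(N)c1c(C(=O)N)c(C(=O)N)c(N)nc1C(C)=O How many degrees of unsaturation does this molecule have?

8

Molecular formula: C10H11N5O4.
DoU = (2C + 2 + N − H − X) / 2, where X is the halogen count and O/S are ignored.
    = (2·10 + 2 + 5 − 11 − 0) / 2 = 16 / 2 = 8.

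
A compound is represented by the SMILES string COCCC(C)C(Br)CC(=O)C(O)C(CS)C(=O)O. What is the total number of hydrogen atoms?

Walk through each heavy atom and fill implicit hydrogens from standard valence (C 4, N 3, O 2, S 2, halogen 1):
  atom 1: C, bond orders sum to 1 (valence 4) → 3 H
  atom 2: O, bond orders sum to 2 (valence 2) → 0 H
  atom 3: C, bond orders sum to 2 (valence 4) → 2 H
  atom 4: C, bond orders sum to 2 (valence 4) → 2 H
  atom 5: C, bond orders sum to 3 (valence 4) → 1 H
  atom 6: C, bond orders sum to 1 (valence 4) → 3 H
  atom 7: C, bond orders sum to 3 (valence 4) → 1 H
  atom 8: Br (halogen, monovalent) → 0 H
  atom 9: C, bond orders sum to 2 (valence 4) → 2 H
  atom 10: C, bond orders sum to 4 (valence 4) → 0 H
  atom 11: O, bond orders sum to 2 (valence 2) → 0 H
  atom 12: C, bond orders sum to 3 (valence 4) → 1 H
  atom 13: O, bond orders sum to 1 (valence 2) → 1 H
  atom 14: C, bond orders sum to 3 (valence 4) → 1 H
  atom 15: C, bond orders sum to 2 (valence 4) → 2 H
  atom 16: S, bond orders sum to 1 (valence 2) → 1 H
  atom 17: C, bond orders sum to 4 (valence 4) → 0 H
  atom 18: O, bond orders sum to 2 (valence 2) → 0 H
  atom 19: O, bond orders sum to 1 (valence 2) → 1 H
Total hydrogens: 21.

21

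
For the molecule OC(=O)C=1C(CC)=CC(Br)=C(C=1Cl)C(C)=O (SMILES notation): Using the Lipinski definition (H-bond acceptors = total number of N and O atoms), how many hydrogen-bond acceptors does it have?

3

N atoms: 0; O atoms: 3.
Lipinski HBA = 0 + 3 = 3.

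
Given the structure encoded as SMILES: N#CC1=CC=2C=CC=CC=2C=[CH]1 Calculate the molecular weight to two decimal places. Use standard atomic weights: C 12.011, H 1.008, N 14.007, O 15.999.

153.18 g/mol

First, the molecular formula is C11H7N (counting implicit H from valence).
  C: 11 × 12.011 = 132.121
  H: 7 × 1.008 = 7.056
  N: 1 × 14.007 = 14.007
Sum: 11×12.011 + 7×1.008 + 1×14.007 = 153.184 → 153.18 g/mol.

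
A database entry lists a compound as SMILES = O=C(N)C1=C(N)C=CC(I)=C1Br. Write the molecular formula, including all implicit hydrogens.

C7H6BrIN2O

Walk through each heavy atom and fill implicit hydrogens from standard valence (C 4, N 3, O 2, S 2, halogen 1):
  atom 1: O, bond orders sum to 2 (valence 2) → 0 H
  atom 2: C, bond orders sum to 4 (valence 4) → 0 H
  atom 3: N, bond orders sum to 1 (valence 3) → 2 H
  atom 4: C, bond orders sum to 4 (valence 4) → 0 H
  atom 5: C, bond orders sum to 4 (valence 4) → 0 H
  atom 6: N, bond orders sum to 1 (valence 3) → 2 H
  atom 7: C, bond orders sum to 3 (valence 4) → 1 H
  atom 8: C, bond orders sum to 3 (valence 4) → 1 H
  atom 9: C, bond orders sum to 4 (valence 4) → 0 H
  atom 10: I (halogen, monovalent) → 0 H
  atom 11: C, bond orders sum to 4 (valence 4) → 0 H
  atom 12: Br (halogen, monovalent) → 0 H
Totals → C:7, H:6, Br:1, I:1, N:2, O:1.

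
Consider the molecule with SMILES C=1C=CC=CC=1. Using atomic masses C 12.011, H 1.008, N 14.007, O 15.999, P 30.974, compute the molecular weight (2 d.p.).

78.11 g/mol

First, the molecular formula is C6H6 (counting implicit H from valence).
  C: 6 × 12.011 = 72.066
  H: 6 × 1.008 = 6.048
Sum: 6×12.011 + 6×1.008 = 78.114 → 78.11 g/mol.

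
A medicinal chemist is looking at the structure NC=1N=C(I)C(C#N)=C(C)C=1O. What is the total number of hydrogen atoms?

6

Walk through each heavy atom and fill implicit hydrogens from standard valence (C 4, N 3, O 2, S 2, halogen 1):
  atom 1: N, bond orders sum to 1 (valence 3) → 2 H
  atom 2: C, bond orders sum to 4 (valence 4) → 0 H
  atom 3: N, bond orders sum to 3 (valence 3) → 0 H
  atom 4: C, bond orders sum to 4 (valence 4) → 0 H
  atom 5: I (halogen, monovalent) → 0 H
  atom 6: C, bond orders sum to 4 (valence 4) → 0 H
  atom 7: C, bond orders sum to 4 (valence 4) → 0 H
  atom 8: N, bond orders sum to 3 (valence 3) → 0 H
  atom 9: C, bond orders sum to 4 (valence 4) → 0 H
  atom 10: C, bond orders sum to 1 (valence 4) → 3 H
  atom 11: C, bond orders sum to 4 (valence 4) → 0 H
  atom 12: O, bond orders sum to 1 (valence 2) → 1 H
Total hydrogens: 6.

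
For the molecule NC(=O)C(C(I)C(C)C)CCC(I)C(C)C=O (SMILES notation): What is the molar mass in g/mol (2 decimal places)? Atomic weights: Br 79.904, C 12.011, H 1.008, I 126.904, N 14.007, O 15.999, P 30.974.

First, the molecular formula is C12H21I2NO2 (counting implicit H from valence).
  C: 12 × 12.011 = 144.132
  H: 21 × 1.008 = 21.168
  I: 2 × 126.904 = 253.808
  N: 1 × 14.007 = 14.007
  O: 2 × 15.999 = 31.998
Sum: 12×12.011 + 21×1.008 + 2×126.904 + 1×14.007 + 2×15.999 = 465.113 → 465.11 g/mol.

465.11 g/mol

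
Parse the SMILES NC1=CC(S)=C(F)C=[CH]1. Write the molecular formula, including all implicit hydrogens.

Walk through each heavy atom and fill implicit hydrogens from standard valence (C 4, N 3, O 2, S 2, halogen 1):
  atom 1: N, bond orders sum to 1 (valence 3) → 2 H
  atom 2: C, bond orders sum to 4 (valence 4) → 0 H
  atom 3: C, bond orders sum to 3 (valence 4) → 1 H
  atom 4: C, bond orders sum to 4 (valence 4) → 0 H
  atom 5: S, bond orders sum to 1 (valence 2) → 1 H
  atom 6: C, bond orders sum to 4 (valence 4) → 0 H
  atom 7: F (halogen, monovalent) → 0 H
  atom 8: C, bond orders sum to 3 (valence 4) → 1 H
  atom 9: C with explicit H count 1
Totals → C:6, H:6, F:1, N:1, S:1.
In Hill order: C6H6FNS.

C6H6FNS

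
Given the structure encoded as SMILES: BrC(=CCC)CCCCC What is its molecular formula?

Walk through each heavy atom and fill implicit hydrogens from standard valence (C 4, N 3, O 2, S 2, halogen 1):
  atom 1: Br (halogen, monovalent) → 0 H
  atom 2: C, bond orders sum to 4 (valence 4) → 0 H
  atom 3: C, bond orders sum to 3 (valence 4) → 1 H
  atom 4: C, bond orders sum to 2 (valence 4) → 2 H
  atom 5: C, bond orders sum to 1 (valence 4) → 3 H
  atom 6: C, bond orders sum to 2 (valence 4) → 2 H
  atom 7: C, bond orders sum to 2 (valence 4) → 2 H
  atom 8: C, bond orders sum to 2 (valence 4) → 2 H
  atom 9: C, bond orders sum to 2 (valence 4) → 2 H
  atom 10: C, bond orders sum to 1 (valence 4) → 3 H
Totals → C:9, H:17, Br:1.

C9H17Br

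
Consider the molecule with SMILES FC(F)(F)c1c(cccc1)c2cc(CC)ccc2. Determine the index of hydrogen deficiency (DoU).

Molecular formula: C15H13F3.
DoU = (2C + 2 + N − H − X) / 2, where X is the halogen count and O/S are ignored.
    = (2·15 + 2 + 0 − 13 − 3) / 2 = 16 / 2 = 8.

8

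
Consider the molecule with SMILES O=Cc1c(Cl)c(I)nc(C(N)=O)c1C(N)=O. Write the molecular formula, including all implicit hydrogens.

Walk through each heavy atom and fill implicit hydrogens from standard valence (C 4, N 3, O 2, S 2, halogen 1); for lowercase aromatic atoms, an aromatic c carries 1 H when it has two neighbours and 0 H with three, and aromatic n carries 0 H:
  atom 1: O, bond orders sum to 2 (valence 2) → 0 H
  atom 2: C, bond orders sum to 3 (valence 4) → 1 H
  atom 3: aromatic c, 3 neighbours → 0 H
  atom 4: aromatic c, 3 neighbours → 0 H
  atom 5: Cl (halogen, monovalent) → 0 H
  atom 6: aromatic c, 3 neighbours → 0 H
  atom 7: I (halogen, monovalent) → 0 H
  atom 8: aromatic n, 2 neighbours → 0 H
  atom 9: aromatic c, 3 neighbours → 0 H
  atom 10: C, bond orders sum to 4 (valence 4) → 0 H
  atom 11: N, bond orders sum to 1 (valence 3) → 2 H
  atom 12: O, bond orders sum to 2 (valence 2) → 0 H
  atom 13: aromatic c, 3 neighbours → 0 H
  atom 14: C, bond orders sum to 4 (valence 4) → 0 H
  atom 15: N, bond orders sum to 1 (valence 3) → 2 H
  atom 16: O, bond orders sum to 2 (valence 2) → 0 H
Totals → C:8, H:5, Cl:1, I:1, N:3, O:3.
In Hill order: C8H5ClIN3O3.

C8H5ClIN3O3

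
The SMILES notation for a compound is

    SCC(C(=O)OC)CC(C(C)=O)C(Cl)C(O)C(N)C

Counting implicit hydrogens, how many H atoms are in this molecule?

Walk through each heavy atom and fill implicit hydrogens from standard valence (C 4, N 3, O 2, S 2, halogen 1):
  atom 1: S, bond orders sum to 1 (valence 2) → 1 H
  atom 2: C, bond orders sum to 2 (valence 4) → 2 H
  atom 3: C, bond orders sum to 3 (valence 4) → 1 H
  atom 4: C, bond orders sum to 4 (valence 4) → 0 H
  atom 5: O, bond orders sum to 2 (valence 2) → 0 H
  atom 6: O, bond orders sum to 2 (valence 2) → 0 H
  atom 7: C, bond orders sum to 1 (valence 4) → 3 H
  atom 8: C, bond orders sum to 2 (valence 4) → 2 H
  atom 9: C, bond orders sum to 3 (valence 4) → 1 H
  atom 10: C, bond orders sum to 4 (valence 4) → 0 H
  atom 11: C, bond orders sum to 1 (valence 4) → 3 H
  atom 12: O, bond orders sum to 2 (valence 2) → 0 H
  atom 13: C, bond orders sum to 3 (valence 4) → 1 H
  atom 14: Cl (halogen, monovalent) → 0 H
  atom 15: C, bond orders sum to 3 (valence 4) → 1 H
  atom 16: O, bond orders sum to 1 (valence 2) → 1 H
  atom 17: C, bond orders sum to 3 (valence 4) → 1 H
  atom 18: N, bond orders sum to 1 (valence 3) → 2 H
  atom 19: C, bond orders sum to 1 (valence 4) → 3 H
Total hydrogens: 22.

22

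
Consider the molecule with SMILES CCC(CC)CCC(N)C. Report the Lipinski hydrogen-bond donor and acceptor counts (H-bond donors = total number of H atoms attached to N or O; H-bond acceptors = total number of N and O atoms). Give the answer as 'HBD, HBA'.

Donors: find every N or O and count the H atoms it carries.
  atom 9 (N): bond orders sum to 1 → 2 H
Lipinski HBD = 2.
Acceptors: N atoms = 1, O atoms = 0 → HBA = 1.

2, 1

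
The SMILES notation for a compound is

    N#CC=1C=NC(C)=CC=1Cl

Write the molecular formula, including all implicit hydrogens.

Walk through each heavy atom and fill implicit hydrogens from standard valence (C 4, N 3, O 2, S 2, halogen 1):
  atom 1: N, bond orders sum to 3 (valence 3) → 0 H
  atom 2: C, bond orders sum to 4 (valence 4) → 0 H
  atom 3: C, bond orders sum to 4 (valence 4) → 0 H
  atom 4: C, bond orders sum to 3 (valence 4) → 1 H
  atom 5: N, bond orders sum to 3 (valence 3) → 0 H
  atom 6: C, bond orders sum to 4 (valence 4) → 0 H
  atom 7: C, bond orders sum to 1 (valence 4) → 3 H
  atom 8: C, bond orders sum to 3 (valence 4) → 1 H
  atom 9: C, bond orders sum to 4 (valence 4) → 0 H
  atom 10: Cl (halogen, monovalent) → 0 H
Totals → C:7, H:5, Cl:1, N:2.
In Hill order: C7H5ClN2.

C7H5ClN2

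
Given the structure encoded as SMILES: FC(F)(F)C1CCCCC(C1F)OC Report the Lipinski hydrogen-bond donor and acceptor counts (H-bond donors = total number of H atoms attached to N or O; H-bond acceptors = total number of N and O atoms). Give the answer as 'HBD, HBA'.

Donors: find every N or O and count the H atoms it carries.
  atom 13 (O): bond orders sum to 2 → 0 H
Lipinski HBD = 0.
Acceptors: N atoms = 0, O atoms = 1 → HBA = 1.

0, 1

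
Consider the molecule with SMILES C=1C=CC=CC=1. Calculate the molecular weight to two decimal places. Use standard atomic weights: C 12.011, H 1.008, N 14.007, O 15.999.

78.11 g/mol

First, the molecular formula is C6H6 (counting implicit H from valence).
  C: 6 × 12.011 = 72.066
  H: 6 × 1.008 = 6.048
Sum: 6×12.011 + 6×1.008 = 78.114 → 78.11 g/mol.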